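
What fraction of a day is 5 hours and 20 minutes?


0.2222 (22.22%)

Total minutes: 5×60 + 20 = 320
Day = 24×60 = 1440 minutes
Fraction = 320/1440 ≈ 0.2222
As a percentage: 320/1440 × 100 ≈ 22.22%


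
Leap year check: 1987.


Rules: divisible by 4 AND (not by 100 OR by 400)
1987 ÷ 4 = 496 remainder 3 → not divisible by 4
Not divisible by 4 → not a leap year

No


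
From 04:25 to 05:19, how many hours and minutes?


0h 54m

End time in minutes: 5×60 + 19 = 319
Start time in minutes: 4×60 + 25 = 265
Difference = 319 - 265 = 54 minutes
= 0 hours 54 minutes


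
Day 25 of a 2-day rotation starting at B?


Shifts: A, B
Start: B (index 1)
Day 25: (1 + 25 - 1) mod 2
= 25 mod 2
= 1
Index 1 → shift B

Shift B


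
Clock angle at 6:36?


18.0°

Hour hand = 6×30 + 36×0.5 = 198.0°
Minute hand = 36×6 = 216°
Difference = |198.0 - 216| = 18.0°


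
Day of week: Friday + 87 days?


Monday

Start: Friday (index 4)
(4 + 87) mod 7
= 91 mod 7
= 0
Index 0 → Monday


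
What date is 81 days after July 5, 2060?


September 24, 2060

Start: July 5, 2060
Add 81 days
July 5 → August 1: 31 - 5 + 1 = 27 days (81 - 27 = 54 left)
August 1 → September 1: 31 - 1 + 1 = 31 days (54 - 31 = 23 left)
September 1 + 23 = September 24, 2060


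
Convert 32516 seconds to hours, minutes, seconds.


Hours: 32516 ÷ 3600 = 9 remainder 116
Minutes: 116 ÷ 60 = 1 remainder 56
Seconds: 56

9h 1m 56s


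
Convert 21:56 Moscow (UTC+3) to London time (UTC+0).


18:56

Time difference = UTC+0 - UTC+3 = -3 hours
New hour = (21 -3) mod 24
= 18 mod 24 = 18
Minutes unchanged → 18:56


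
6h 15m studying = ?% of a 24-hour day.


Time: 375 minutes
Day: 1440 minutes
Percentage = (375/1440) × 100 ≈ 26.0%

26.0%


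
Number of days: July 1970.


31 days

Month: July (month 7)
July has 31 days


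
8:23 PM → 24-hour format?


20:23

Input: 8:23 PM
PM: 8 + 12 = 20


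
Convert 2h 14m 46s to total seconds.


Hours: 2 × 3600 = 7200
Minutes: 14 × 60 = 840
Seconds: 46
Total = 7200 + 840 + 46 = 8086

8086 seconds


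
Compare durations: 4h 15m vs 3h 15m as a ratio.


Duration 1: 255 minutes
Duration 2: 195 minutes
Ratio = 255:195
GCD = 15
Simplified = 17:13
As a decimal: 17/13 ≈ 1.31

17:13 (1.31)


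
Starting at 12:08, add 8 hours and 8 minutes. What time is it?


Start: 728 minutes from midnight
Add: 488 minutes
Total: 1216 minutes
Hours: 1216 ÷ 60 = 20 remainder 16

20:16


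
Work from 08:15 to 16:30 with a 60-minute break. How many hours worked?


7h 15m (435 minutes)

Total time = (16×60+30) - (8×60+15)
= 990 - 495 = 495 min
Minus break: 495 - 60 = 435 min
= 7h 15m


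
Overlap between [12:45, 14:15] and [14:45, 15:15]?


0 minutes

Meeting A: 765-855 (in minutes from midnight)
Meeting B: 885-915
Overlap start = max(765, 885) = 885
Overlap end = min(855, 915) = 855
Overlap = max(0, 855 - 885) = 0 min


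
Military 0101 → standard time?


Hour: 1
1 < 12 → AM

1:01 AM


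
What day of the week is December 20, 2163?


Zeller's congruence:
q=20, m=12, k=63, j=21
h = (20 + ⌊13×13/5⌋ + 63 + ⌊63/4⌋ + ⌊21/4⌋ - 2×21) mod 7
= (20 + 33 + 63 + 15 + 5 - 42) mod 7
= 94 mod 7 = 3
h=3 → Tuesday

Tuesday


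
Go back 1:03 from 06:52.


Start: 412 minutes from midnight
Subtract: 63 minutes
Remaining: 412 - 63 = 349
Hours: 5, Minutes: 49

05:49


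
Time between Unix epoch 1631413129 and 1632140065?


Difference = 1632140065 - 1631413129 = 726936 seconds
In hours: 726936 / 3600 ≈ 201.9
In days: 726936 / 86400 ≈ 8.41

726936 seconds (201.9 hours / 8.41 days)


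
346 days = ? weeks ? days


49 weeks 3 days

Weeks: 346 ÷ 7 = 49 remainder 3


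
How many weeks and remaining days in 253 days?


Weeks: 253 ÷ 7 = 36 remainder 1

36 weeks 1 days


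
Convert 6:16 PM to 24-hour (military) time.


Input: 6:16 PM
PM: 6 + 12 = 18

18:16


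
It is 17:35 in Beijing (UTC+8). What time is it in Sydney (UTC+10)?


19:35

Time difference = UTC+10 - UTC+8 = +2 hours
New hour = (17 + 2) mod 24
= 19 mod 24 = 19
Minutes unchanged → 19:35


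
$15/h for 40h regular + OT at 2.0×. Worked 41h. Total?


$630.00

Regular: 40h × $15 = $600.00
Overtime: 41 - 40 = 1h
OT pay: 1h × $15 × 2.0 = $30.00
Total = $600.00 + $30.00 = $630.00


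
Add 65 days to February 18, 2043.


Start: February 18, 2043
Add 65 days
February 18 → March 1: 28 - 18 + 1 = 11 days (65 - 11 = 54 left)
March 1 → April 1: 31 - 1 + 1 = 31 days (54 - 31 = 23 left)
April 1 + 23 = April 24, 2043

April 24, 2043


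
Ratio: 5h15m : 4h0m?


Duration 1: 315 minutes
Duration 2: 240 minutes
Ratio = 315:240
GCD = 15
Simplified = 21:16
As a decimal: 21/16 ≈ 1.31

21:16 (1.31)


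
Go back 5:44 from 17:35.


11:51

Start: 1055 minutes from midnight
Subtract: 344 minutes
Remaining: 1055 - 344 = 711
Hours: 11, Minutes: 51


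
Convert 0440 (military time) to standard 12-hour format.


Hour: 4
4 < 12 → AM

4:40 AM


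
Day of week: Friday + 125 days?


Thursday

Start: Friday (index 4)
(4 + 125) mod 7
= 129 mod 7
= 3
Index 3 → Thursday


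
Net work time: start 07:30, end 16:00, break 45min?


7h 45m (465 minutes)

Total time = (16×60+0) - (7×60+30)
= 960 - 450 = 510 min
Minus break: 510 - 45 = 465 min
= 7h 45m


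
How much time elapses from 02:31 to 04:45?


End time in minutes: 4×60 + 45 = 285
Start time in minutes: 2×60 + 31 = 151
Difference = 285 - 151 = 134 minutes
= 2 hours 14 minutes

2h 14m


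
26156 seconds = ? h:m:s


Hours: 26156 ÷ 3600 = 7 remainder 956
Minutes: 956 ÷ 60 = 15 remainder 56
Seconds: 56

7h 15m 56s


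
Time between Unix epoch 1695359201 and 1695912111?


552910 seconds (153.6 hours / 6.40 days)

Difference = 1695912111 - 1695359201 = 552910 seconds
In hours: 552910 / 3600 ≈ 153.6
In days: 552910 / 86400 ≈ 6.40


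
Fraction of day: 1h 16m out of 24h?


Total minutes: 1×60 + 16 = 76
Day = 24×60 = 1440 minutes
Fraction = 76/1440 ≈ 0.0528
As a percentage: 76/1440 × 100 ≈ 5.28%

0.0528 (5.28%)


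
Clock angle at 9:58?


Hour hand = 9×30 + 58×0.5 = 299.0°
Minute hand = 58×6 = 348°
Difference = |299.0 - 348| = 49.0°

49.0°


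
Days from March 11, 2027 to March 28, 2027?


From March 11, 2027 to March 28, 2027
Same month: 28 - 11 = 17 days

17 days


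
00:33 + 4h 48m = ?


05:21

Start: 33 minutes from midnight
Add: 288 minutes
Total: 321 minutes
Hours: 321 ÷ 60 = 5 remainder 21


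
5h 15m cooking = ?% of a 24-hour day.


21.9%

Time: 315 minutes
Day: 1440 minutes
Percentage = (315/1440) × 100 ≈ 21.9%


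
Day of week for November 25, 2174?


Friday

Zeller's congruence:
q=25, m=11, k=74, j=21
h = (25 + ⌊13×12/5⌋ + 74 + ⌊74/4⌋ + ⌊21/4⌋ - 2×21) mod 7
= (25 + 31 + 74 + 18 + 5 - 42) mod 7
= 111 mod 7 = 6
h=6 → Friday


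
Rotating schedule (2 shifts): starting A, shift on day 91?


Shifts: A, B
Start: A (index 0)
Day 91: (0 + 91 - 1) mod 2
= 90 mod 2
= 0
Index 0 → shift A

Shift A


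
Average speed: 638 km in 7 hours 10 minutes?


89.0 km/h

Distance: 638 km
Time: 7h 10m = 430 min = 430/60 = 43/6 hours
Speed = 638 ÷ (43/6) = 638 × 6 / 43 = 3828/43 ≈ 89.0 km/h


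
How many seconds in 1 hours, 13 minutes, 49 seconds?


4429 seconds

Hours: 1 × 3600 = 3600
Minutes: 13 × 60 = 780
Seconds: 49
Total = 3600 + 780 + 49 = 4429


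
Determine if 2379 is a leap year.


No

Rules: divisible by 4 AND (not by 100 OR by 400)
2379 ÷ 4 = 594 remainder 3 → not divisible by 4
Not divisible by 4 → not a leap year


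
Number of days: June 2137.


Month: June (month 6)
June has 30 days

30 days


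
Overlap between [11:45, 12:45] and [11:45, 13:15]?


Meeting A: 705-765 (in minutes from midnight)
Meeting B: 705-795
Overlap start = max(705, 705) = 705
Overlap end = min(765, 795) = 765
Overlap = max(0, 765 - 705) = 60 min

60 minutes


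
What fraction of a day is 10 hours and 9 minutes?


0.4229 (42.29%)

Total minutes: 10×60 + 9 = 609
Day = 24×60 = 1440 minutes
Fraction = 609/1440 ≈ 0.4229
As a percentage: 609/1440 × 100 ≈ 42.29%


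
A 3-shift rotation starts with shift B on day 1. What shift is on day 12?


Shifts: A, B, C
Start: B (index 1)
Day 12: (1 + 12 - 1) mod 3
= 12 mod 3
= 0
Index 0 → shift A

Shift A


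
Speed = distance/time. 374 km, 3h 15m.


Distance: 374 km
Time: 3h 15m = 195 min = 195/60 = 13/4 hours
Speed = 374 ÷ (13/4) = 374 × 4 / 13 = 1496/13 ≈ 115.1 km/h

115.1 km/h


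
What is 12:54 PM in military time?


12:54

Input: 12:54 PM
12 PM → 12 (noon)


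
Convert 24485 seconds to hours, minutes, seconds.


Hours: 24485 ÷ 3600 = 6 remainder 2885
Minutes: 2885 ÷ 60 = 48 remainder 5
Seconds: 5

6h 48m 5s


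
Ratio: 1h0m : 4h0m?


1:4 (0.25)

Duration 1: 60 minutes
Duration 2: 240 minutes
Ratio = 60:240
GCD = 60
Simplified = 1:4
As a decimal: 1/4 = 0.25


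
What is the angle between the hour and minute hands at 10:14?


Hour hand = 10×30 + 14×0.5 = 307.0°
Minute hand = 14×6 = 84°
Difference = |307.0 - 84| = 223.0°
Since > 180°: 360 - 223.0 = 137.0°

137.0°


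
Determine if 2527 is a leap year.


No

Rules: divisible by 4 AND (not by 100 OR by 400)
2527 ÷ 4 = 631 remainder 3 → not divisible by 4
Not divisible by 4 → not a leap year


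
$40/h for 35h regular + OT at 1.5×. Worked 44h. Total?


$1940.00

Regular: 35h × $40 = $1400.00
Overtime: 44 - 35 = 9h
OT pay: 9h × $40 × 1.5 = $540.00
Total = $1400.00 + $540.00 = $1940.00


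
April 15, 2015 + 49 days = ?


June 3, 2015

Start: April 15, 2015
Add 49 days
April 15 → May 1: 30 - 15 + 1 = 16 days (49 - 16 = 33 left)
May 1 → June 1: 31 - 1 + 1 = 31 days (33 - 31 = 2 left)
June 1 + 2 = June 3, 2015


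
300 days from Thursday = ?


Start: Thursday (index 3)
(3 + 300) mod 7
= 303 mod 7
= 2
Index 2 → Wednesday

Wednesday


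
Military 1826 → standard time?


Hour: 18
18 - 12 = 6 → PM

6:26 PM


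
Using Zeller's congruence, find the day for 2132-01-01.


Tuesday

Zeller's congruence:
q=1, m=13, k=31, j=21
h = (1 + ⌊13×14/5⌋ + 31 + ⌊31/4⌋ + ⌊21/4⌋ - 2×21) mod 7
= (1 + 36 + 31 + 7 + 5 - 42) mod 7
= 38 mod 7 = 3
h=3 → Tuesday


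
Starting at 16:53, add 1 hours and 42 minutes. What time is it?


18:35

Start: 1013 minutes from midnight
Add: 102 minutes
Total: 1115 minutes
Hours: 1115 ÷ 60 = 18 remainder 35


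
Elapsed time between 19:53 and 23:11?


End time in minutes: 23×60 + 11 = 1391
Start time in minutes: 19×60 + 53 = 1193
Difference = 1391 - 1193 = 198 minutes
= 3 hours 18 minutes

3h 18m


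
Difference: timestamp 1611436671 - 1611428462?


Difference = 1611436671 - 1611428462 = 8209 seconds
In hours: 8209 / 3600 ≈ 2.3
In days: 8209 / 86400 ≈ 0.10

8209 seconds (2.3 hours / 0.10 days)


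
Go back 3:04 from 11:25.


08:21

Start: 685 minutes from midnight
Subtract: 184 minutes
Remaining: 685 - 184 = 501
Hours: 8, Minutes: 21


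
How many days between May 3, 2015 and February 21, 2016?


294 days

From May 3, 2015 to February 21, 2016
Rest of May 2015: 31 - 3 = 28
Full months: June 30, July 31, August 31, September 30, October 31, November 30, December 31, January 31
Days into February 2016: 21
Total = 28 + 30 + 31 + 31 + 30 + 31 + 30 + 31 + 31 + 21 = 294 days


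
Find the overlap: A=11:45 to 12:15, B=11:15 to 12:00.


15 minutes

Meeting A: 705-735 (in minutes from midnight)
Meeting B: 675-720
Overlap start = max(705, 675) = 705
Overlap end = min(735, 720) = 720
Overlap = max(0, 720 - 705) = 15 min


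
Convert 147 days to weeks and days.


Weeks: 147 ÷ 7 = 21 remainder 0

21 weeks 0 days


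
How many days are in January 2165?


Month: January (month 1)
January has 31 days

31 days


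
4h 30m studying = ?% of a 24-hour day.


18.8%

Time: 270 minutes
Day: 1440 minutes
Percentage = (270/1440) × 100 ≈ 18.8%


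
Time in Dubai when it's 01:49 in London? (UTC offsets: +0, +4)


Time difference = UTC+4 - UTC+0 = +4 hours
New hour = (1 + 4) mod 24
= 5 mod 24 = 5
Minutes unchanged → 05:49

05:49


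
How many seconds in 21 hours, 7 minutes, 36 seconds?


76056 seconds

Hours: 21 × 3600 = 75600
Minutes: 7 × 60 = 420
Seconds: 36
Total = 75600 + 420 + 36 = 76056


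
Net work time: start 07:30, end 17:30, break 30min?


Total time = (17×60+30) - (7×60+30)
= 1050 - 450 = 600 min
Minus break: 600 - 30 = 570 min
= 9h 30m

9h 30m (570 minutes)


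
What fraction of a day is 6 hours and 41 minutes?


Total minutes: 6×60 + 41 = 401
Day = 24×60 = 1440 minutes
Fraction = 401/1440 ≈ 0.2785
As a percentage: 401/1440 × 100 ≈ 27.85%

0.2785 (27.85%)


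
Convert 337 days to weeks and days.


Weeks: 337 ÷ 7 = 48 remainder 1

48 weeks 1 days


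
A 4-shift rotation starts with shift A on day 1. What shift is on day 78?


Shifts: A, B, C, D
Start: A (index 0)
Day 78: (0 + 78 - 1) mod 4
= 77 mod 4
= 1
Index 1 → shift B

Shift B


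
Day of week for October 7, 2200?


Zeller's congruence:
q=7, m=10, k=0, j=22
h = (7 + ⌊13×11/5⌋ + 0 + ⌊0/4⌋ + ⌊22/4⌋ - 2×22) mod 7
= (7 + 28 + 0 + 0 + 5 - 44) mod 7
= -4 mod 7 = 3
h=3 → Tuesday

Tuesday


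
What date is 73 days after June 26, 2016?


Start: June 26, 2016
Add 73 days
June 26 → July 1: 30 - 26 + 1 = 5 days (73 - 5 = 68 left)
July 1 → August 1: 31 - 1 + 1 = 31 days (68 - 31 = 37 left)
August 1 → September 1: 31 - 1 + 1 = 31 days (37 - 31 = 6 left)
September 1 + 6 = September 7, 2016

September 7, 2016


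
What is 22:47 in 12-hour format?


10:47 PM

Hour: 22
22 - 12 = 10 → PM


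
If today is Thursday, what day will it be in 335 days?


Wednesday

Start: Thursday (index 3)
(3 + 335) mod 7
= 338 mod 7
= 2
Index 2 → Wednesday


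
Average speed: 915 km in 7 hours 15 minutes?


Distance: 915 km
Time: 7h 15m = 435 min = 435/60 = 29/4 hours
Speed = 915 ÷ (29/4) = 915 × 4 / 29 = 3660/29 ≈ 126.2 km/h

126.2 km/h


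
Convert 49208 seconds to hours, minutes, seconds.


13h 40m 8s

Hours: 49208 ÷ 3600 = 13 remainder 2408
Minutes: 2408 ÷ 60 = 40 remainder 8
Seconds: 8


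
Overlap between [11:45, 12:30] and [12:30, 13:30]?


0 minutes

Meeting A: 705-750 (in minutes from midnight)
Meeting B: 750-810
Overlap start = max(705, 750) = 750
Overlap end = min(750, 810) = 750
Overlap = max(0, 750 - 750) = 0 min


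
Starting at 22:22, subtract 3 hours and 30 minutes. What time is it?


Start: 1342 minutes from midnight
Subtract: 210 minutes
Remaining: 1342 - 210 = 1132
Hours: 18, Minutes: 52

18:52


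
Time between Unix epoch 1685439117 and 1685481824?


Difference = 1685481824 - 1685439117 = 42707 seconds
In hours: 42707 / 3600 ≈ 11.9
In days: 42707 / 86400 ≈ 0.49

42707 seconds (11.9 hours / 0.49 days)


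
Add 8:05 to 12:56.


21:01

Start: 776 minutes from midnight
Add: 485 minutes
Total: 1261 minutes
Hours: 1261 ÷ 60 = 21 remainder 1


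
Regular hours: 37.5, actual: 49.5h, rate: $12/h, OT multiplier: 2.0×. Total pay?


Regular: 37.5h × $12 = $450.00
Overtime: 49.5 - 37.5 = 12.0h
OT pay: 12.0h × $12 × 2.0 = $288.00
Total = $450.00 + $288.00 = $738.00

$738.00


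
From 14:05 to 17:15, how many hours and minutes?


End time in minutes: 17×60 + 15 = 1035
Start time in minutes: 14×60 + 5 = 845
Difference = 1035 - 845 = 190 minutes
= 3 hours 10 minutes

3h 10m


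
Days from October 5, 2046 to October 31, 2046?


26 days

From October 5, 2046 to October 31, 2046
Same month: 31 - 5 = 26 days


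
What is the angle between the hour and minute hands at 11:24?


Hour hand = 11×30 + 24×0.5 = 342.0°
Minute hand = 24×6 = 144°
Difference = |342.0 - 144| = 198.0°
Since > 180°: 360 - 198.0 = 162.0°

162.0°


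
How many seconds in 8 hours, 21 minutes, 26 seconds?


30086 seconds

Hours: 8 × 3600 = 28800
Minutes: 21 × 60 = 1260
Seconds: 26
Total = 28800 + 1260 + 26 = 30086


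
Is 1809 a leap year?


Rules: divisible by 4 AND (not by 100 OR by 400)
1809 ÷ 4 = 452 remainder 1 → not divisible by 4
Not divisible by 4 → not a leap year

No


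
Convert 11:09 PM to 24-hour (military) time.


23:09

Input: 11:09 PM
PM: 11 + 12 = 23


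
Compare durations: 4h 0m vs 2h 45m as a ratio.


Duration 1: 240 minutes
Duration 2: 165 minutes
Ratio = 240:165
GCD = 15
Simplified = 16:11
As a decimal: 16/11 ≈ 1.45

16:11 (1.45)


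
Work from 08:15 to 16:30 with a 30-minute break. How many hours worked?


7h 45m (465 minutes)

Total time = (16×60+30) - (8×60+15)
= 990 - 495 = 495 min
Minus break: 495 - 30 = 465 min
= 7h 45m


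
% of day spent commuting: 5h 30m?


Time: 330 minutes
Day: 1440 minutes
Percentage = (330/1440) × 100 ≈ 22.9%

22.9%


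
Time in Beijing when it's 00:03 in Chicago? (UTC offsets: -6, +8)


Time difference = UTC+8 - UTC-6 = +14 hours
New hour = (0 + 14) mod 24
= 14 mod 24 = 14
Minutes unchanged → 14:03

14:03


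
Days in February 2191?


28 days

Month: February (month 2)
February: 28 or 29 (leap year)
2191 leap year? No


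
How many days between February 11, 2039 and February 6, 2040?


From February 11, 2039 to February 6, 2040
Rest of February 2039: 28 - 11 = 17
Full months: March 31, April 30, May 31, June 30, July 31, August 31, September 30, October 31, November 30, December 31, January 31
Days into February 2040: 6
Total = 17 + 31 + 30 + 31 + 30 + 31 + 31 + 30 + 31 + 30 + 31 + 31 + 6 = 360 days

360 days


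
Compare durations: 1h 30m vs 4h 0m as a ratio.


Duration 1: 90 minutes
Duration 2: 240 minutes
Ratio = 90:240
GCD = 30
Simplified = 3:8
As a decimal: 3/8 ≈ 0.38

3:8 (0.38)


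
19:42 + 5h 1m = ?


00:43 (next day)

Start: 1182 minutes from midnight
Add: 301 minutes
Total: 1483 minutes
Hours: 1483 ÷ 60 = 24 remainder 43
24 ≥ 24 → 24 - 24 = 0 (next day)


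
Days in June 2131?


Month: June (month 6)
June has 30 days

30 days


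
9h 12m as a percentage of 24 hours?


0.3833 (38.33%)

Total minutes: 9×60 + 12 = 552
Day = 24×60 = 1440 minutes
Fraction = 552/1440 ≈ 0.3833
As a percentage: 552/1440 × 100 ≈ 38.33%


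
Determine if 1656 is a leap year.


Yes

Rules: divisible by 4 AND (not by 100 OR by 400)
1656 ÷ 4 = 414 exactly → divisible by 4
1656 ÷ 100 = 16 remainder 56 → not divisible by 100
Divisible by 4 but not by 100 → leap year


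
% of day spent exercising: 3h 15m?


Time: 195 minutes
Day: 1440 minutes
Percentage = (195/1440) × 100 ≈ 13.5%

13.5%


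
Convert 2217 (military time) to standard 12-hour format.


Hour: 22
22 - 12 = 10 → PM

10:17 PM


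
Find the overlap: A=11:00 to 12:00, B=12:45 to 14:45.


Meeting A: 660-720 (in minutes from midnight)
Meeting B: 765-885
Overlap start = max(660, 765) = 765
Overlap end = min(720, 885) = 720
Overlap = max(0, 720 - 765) = 0 min

0 minutes


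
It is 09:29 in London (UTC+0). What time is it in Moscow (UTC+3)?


12:29

Time difference = UTC+3 - UTC+0 = +3 hours
New hour = (9 + 3) mod 24
= 12 mod 24 = 12
Minutes unchanged → 12:29


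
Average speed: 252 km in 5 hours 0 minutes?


50.4 km/h

Distance: 252 km
Time: 5 hours
Speed = 252 / 5 = 50.4 km/h


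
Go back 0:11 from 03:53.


Start: 233 minutes from midnight
Subtract: 11 minutes
Remaining: 233 - 11 = 222
Hours: 3, Minutes: 42

03:42


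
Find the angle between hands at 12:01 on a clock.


5.5°

Hour hand (12 ≡ 0 on the dial): 0×30 + 1×0.5 = 0.5°
Minute hand = 1×6 = 6°
Difference = |0.5 - 6| = 5.5°


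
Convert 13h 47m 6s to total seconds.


Hours: 13 × 3600 = 46800
Minutes: 47 × 60 = 2820
Seconds: 6
Total = 46800 + 2820 + 6 = 49626

49626 seconds


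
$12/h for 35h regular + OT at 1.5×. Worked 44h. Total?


$582.00

Regular: 35h × $12 = $420.00
Overtime: 44 - 35 = 9h
OT pay: 9h × $12 × 1.5 = $162.00
Total = $420.00 + $162.00 = $582.00


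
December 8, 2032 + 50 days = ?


Start: December 8, 2032
Add 50 days
December 8 → January 1: 31 - 8 + 1 = 24 days (50 - 24 = 26 left)
January 1 + 26 = January 27, 2033

January 27, 2033


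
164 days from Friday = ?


Start: Friday (index 4)
(4 + 164) mod 7
= 168 mod 7
= 0
Index 0 → Monday

Monday


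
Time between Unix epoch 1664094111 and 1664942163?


848052 seconds (235.6 hours / 9.82 days)

Difference = 1664942163 - 1664094111 = 848052 seconds
In hours: 848052 / 3600 ≈ 235.6
In days: 848052 / 86400 ≈ 9.82


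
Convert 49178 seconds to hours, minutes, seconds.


13h 39m 38s

Hours: 49178 ÷ 3600 = 13 remainder 2378
Minutes: 2378 ÷ 60 = 39 remainder 38
Seconds: 38


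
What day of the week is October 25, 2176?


Zeller's congruence:
q=25, m=10, k=76, j=21
h = (25 + ⌊13×11/5⌋ + 76 + ⌊76/4⌋ + ⌊21/4⌋ - 2×21) mod 7
= (25 + 28 + 76 + 19 + 5 - 42) mod 7
= 111 mod 7 = 6
h=6 → Friday

Friday


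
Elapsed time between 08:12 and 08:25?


End time in minutes: 8×60 + 25 = 505
Start time in minutes: 8×60 + 12 = 492
Difference = 505 - 492 = 13 minutes
= 0 hours 13 minutes

0h 13m


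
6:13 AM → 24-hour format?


06:13

Input: 6:13 AM
AM hour stays: 6


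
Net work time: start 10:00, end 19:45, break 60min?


Total time = (19×60+45) - (10×60+0)
= 1185 - 600 = 585 min
Minus break: 585 - 60 = 525 min
= 8h 45m

8h 45m (525 minutes)


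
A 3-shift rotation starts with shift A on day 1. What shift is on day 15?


Shift C

Shifts: A, B, C
Start: A (index 0)
Day 15: (0 + 15 - 1) mod 3
= 14 mod 3
= 2
Index 2 → shift C


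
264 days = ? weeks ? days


37 weeks 5 days

Weeks: 264 ÷ 7 = 37 remainder 5


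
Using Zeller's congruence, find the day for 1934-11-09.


Zeller's congruence:
q=9, m=11, k=34, j=19
h = (9 + ⌊13×12/5⌋ + 34 + ⌊34/4⌋ + ⌊19/4⌋ - 2×19) mod 7
= (9 + 31 + 34 + 8 + 4 - 38) mod 7
= 48 mod 7 = 6
h=6 → Friday

Friday


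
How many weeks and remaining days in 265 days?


37 weeks 6 days

Weeks: 265 ÷ 7 = 37 remainder 6


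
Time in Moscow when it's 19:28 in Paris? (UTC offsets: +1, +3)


21:28

Time difference = UTC+3 - UTC+1 = +2 hours
New hour = (19 + 2) mod 24
= 21 mod 24 = 21
Minutes unchanged → 21:28


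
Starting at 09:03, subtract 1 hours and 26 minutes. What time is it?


07:37

Start: 543 minutes from midnight
Subtract: 86 minutes
Remaining: 543 - 86 = 457
Hours: 7, Minutes: 37


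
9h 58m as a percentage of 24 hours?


0.4153 (41.53%)

Total minutes: 9×60 + 58 = 598
Day = 24×60 = 1440 minutes
Fraction = 598/1440 ≈ 0.4153
As a percentage: 598/1440 × 100 ≈ 41.53%


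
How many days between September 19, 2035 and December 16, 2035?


88 days

From September 19, 2035 to December 16, 2035
Rest of September 2035: 30 - 19 = 11
Full months: October 31, November 30
Days into December 2035: 16
Total = 11 + 31 + 30 + 16 = 88 days


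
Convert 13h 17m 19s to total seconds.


Hours: 13 × 3600 = 46800
Minutes: 17 × 60 = 1020
Seconds: 19
Total = 46800 + 1020 + 19 = 47839

47839 seconds


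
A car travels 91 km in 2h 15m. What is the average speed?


Distance: 91 km
Time: 2h 15m = 135 min = 135/60 = 9/4 hours
Speed = 91 ÷ (9/4) = 91 × 4 / 9 = 364/9 ≈ 40.4 km/h

40.4 km/h


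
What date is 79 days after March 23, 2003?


Start: March 23, 2003
Add 79 days
March 23 → April 1: 31 - 23 + 1 = 9 days (79 - 9 = 70 left)
April 1 → May 1: 30 - 1 + 1 = 30 days (70 - 30 = 40 left)
May 1 → June 1: 31 - 1 + 1 = 31 days (40 - 31 = 9 left)
June 1 + 9 = June 10, 2003

June 10, 2003


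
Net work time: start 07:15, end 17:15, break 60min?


Total time = (17×60+15) - (7×60+15)
= 1035 - 435 = 600 min
Minus break: 600 - 60 = 540 min
= 9h 0m

9h 0m (540 minutes)


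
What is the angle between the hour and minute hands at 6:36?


18.0°

Hour hand = 6×30 + 36×0.5 = 198.0°
Minute hand = 36×6 = 216°
Difference = |198.0 - 216| = 18.0°


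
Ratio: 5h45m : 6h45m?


Duration 1: 345 minutes
Duration 2: 405 minutes
Ratio = 345:405
GCD = 15
Simplified = 23:27
As a decimal: 23/27 ≈ 0.85

23:27 (0.85)


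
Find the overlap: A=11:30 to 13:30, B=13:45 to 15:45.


Meeting A: 690-810 (in minutes from midnight)
Meeting B: 825-945
Overlap start = max(690, 825) = 825
Overlap end = min(810, 945) = 810
Overlap = max(0, 810 - 825) = 0 min

0 minutes


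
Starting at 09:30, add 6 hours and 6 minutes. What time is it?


15:36

Start: 570 minutes from midnight
Add: 366 minutes
Total: 936 minutes
Hours: 936 ÷ 60 = 15 remainder 36


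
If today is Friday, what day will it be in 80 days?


Monday

Start: Friday (index 4)
(4 + 80) mod 7
= 84 mod 7
= 0
Index 0 → Monday


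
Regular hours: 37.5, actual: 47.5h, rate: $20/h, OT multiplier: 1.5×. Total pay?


$1050.00

Regular: 37.5h × $20 = $750.00
Overtime: 47.5 - 37.5 = 10.0h
OT pay: 10.0h × $20 × 1.5 = $300.00
Total = $750.00 + $300.00 = $1050.00


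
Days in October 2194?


Month: October (month 10)
October has 31 days

31 days


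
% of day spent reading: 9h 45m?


40.6%

Time: 585 minutes
Day: 1440 minutes
Percentage = (585/1440) × 100 ≈ 40.6%


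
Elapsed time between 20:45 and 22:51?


End time in minutes: 22×60 + 51 = 1371
Start time in minutes: 20×60 + 45 = 1245
Difference = 1371 - 1245 = 126 minutes
= 2 hours 6 minutes

2h 6m


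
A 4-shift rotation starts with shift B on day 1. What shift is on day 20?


Shift A

Shifts: A, B, C, D
Start: B (index 1)
Day 20: (1 + 20 - 1) mod 4
= 20 mod 4
= 0
Index 0 → shift A


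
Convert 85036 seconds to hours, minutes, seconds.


Hours: 85036 ÷ 3600 = 23 remainder 2236
Minutes: 2236 ÷ 60 = 37 remainder 16
Seconds: 16

23h 37m 16s


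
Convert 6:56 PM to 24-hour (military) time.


18:56

Input: 6:56 PM
PM: 6 + 12 = 18


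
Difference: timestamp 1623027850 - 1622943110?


Difference = 1623027850 - 1622943110 = 84740 seconds
In hours: 84740 / 3600 ≈ 23.5
In days: 84740 / 86400 ≈ 0.98

84740 seconds (23.5 hours / 0.98 days)


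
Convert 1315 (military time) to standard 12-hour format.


Hour: 13
13 - 12 = 1 → PM

1:15 PM


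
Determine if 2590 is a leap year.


Rules: divisible by 4 AND (not by 100 OR by 400)
2590 ÷ 4 = 647 remainder 2 → not divisible by 4
Not divisible by 4 → not a leap year

No


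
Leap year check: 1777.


Rules: divisible by 4 AND (not by 100 OR by 400)
1777 ÷ 4 = 444 remainder 1 → not divisible by 4
Not divisible by 4 → not a leap year

No


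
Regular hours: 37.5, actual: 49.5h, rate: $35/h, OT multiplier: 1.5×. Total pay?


$1942.50

Regular: 37.5h × $35 = $1312.50
Overtime: 49.5 - 37.5 = 12.0h
OT pay: 12.0h × $35 × 1.5 = $630.00
Total = $1312.50 + $630.00 = $1942.50


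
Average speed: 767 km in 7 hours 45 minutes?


Distance: 767 km
Time: 7h 45m = 465 min = 465/60 = 31/4 hours
Speed = 767 ÷ (31/4) = 767 × 4 / 31 = 3068/31 ≈ 99.0 km/h

99.0 km/h


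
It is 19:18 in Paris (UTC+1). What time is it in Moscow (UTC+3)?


21:18

Time difference = UTC+3 - UTC+1 = +2 hours
New hour = (19 + 2) mod 24
= 21 mod 24 = 21
Minutes unchanged → 21:18


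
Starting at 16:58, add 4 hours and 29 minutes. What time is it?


Start: 1018 minutes from midnight
Add: 269 minutes
Total: 1287 minutes
Hours: 1287 ÷ 60 = 21 remainder 27

21:27


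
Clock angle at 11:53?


Hour hand = 11×30 + 53×0.5 = 356.5°
Minute hand = 53×6 = 318°
Difference = |356.5 - 318| = 38.5°

38.5°


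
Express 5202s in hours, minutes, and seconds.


Hours: 5202 ÷ 3600 = 1 remainder 1602
Minutes: 1602 ÷ 60 = 26 remainder 42
Seconds: 42

1h 26m 42s


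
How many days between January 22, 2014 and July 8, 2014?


167 days

From January 22, 2014 to July 8, 2014
Rest of January 2014: 31 - 22 = 9
Full months: February 2014 28, March 31, April 30, May 31, June 30
Days into July 2014: 8
Total = 9 + 28 + 31 + 30 + 31 + 30 + 8 = 167 days


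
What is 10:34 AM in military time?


Input: 10:34 AM
AM hour stays: 10

10:34


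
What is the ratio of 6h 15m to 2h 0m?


Duration 1: 375 minutes
Duration 2: 120 minutes
Ratio = 375:120
GCD = 15
Simplified = 25:8
As a decimal: 25/8 ≈ 3.13

25:8 (3.13)


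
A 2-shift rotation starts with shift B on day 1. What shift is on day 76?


Shifts: A, B
Start: B (index 1)
Day 76: (1 + 76 - 1) mod 2
= 76 mod 2
= 0
Index 0 → shift A

Shift A


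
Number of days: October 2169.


31 days

Month: October (month 10)
October has 31 days


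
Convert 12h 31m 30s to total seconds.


45090 seconds

Hours: 12 × 3600 = 43200
Minutes: 31 × 60 = 1860
Seconds: 30
Total = 43200 + 1860 + 30 = 45090


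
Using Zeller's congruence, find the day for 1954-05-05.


Zeller's congruence:
q=5, m=5, k=54, j=19
h = (5 + ⌊13×6/5⌋ + 54 + ⌊54/4⌋ + ⌊19/4⌋ - 2×19) mod 7
= (5 + 15 + 54 + 13 + 4 - 38) mod 7
= 53 mod 7 = 4
h=4 → Wednesday

Wednesday


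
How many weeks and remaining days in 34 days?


4 weeks 6 days

Weeks: 34 ÷ 7 = 4 remainder 6


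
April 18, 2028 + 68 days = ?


Start: April 18, 2028
Add 68 days
April 18 → May 1: 30 - 18 + 1 = 13 days (68 - 13 = 55 left)
May 1 → June 1: 31 - 1 + 1 = 31 days (55 - 31 = 24 left)
June 1 + 24 = June 25, 2028

June 25, 2028


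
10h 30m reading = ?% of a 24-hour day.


Time: 630 minutes
Day: 1440 minutes
Percentage = (630/1440) × 100 ≈ 43.8%

43.8%


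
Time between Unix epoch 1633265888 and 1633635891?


370003 seconds (102.8 hours / 4.28 days)

Difference = 1633635891 - 1633265888 = 370003 seconds
In hours: 370003 / 3600 ≈ 102.8
In days: 370003 / 86400 ≈ 4.28


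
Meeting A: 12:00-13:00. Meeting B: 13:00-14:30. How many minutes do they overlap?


0 minutes

Meeting A: 720-780 (in minutes from midnight)
Meeting B: 780-870
Overlap start = max(720, 780) = 780
Overlap end = min(780, 870) = 780
Overlap = max(0, 780 - 780) = 0 min


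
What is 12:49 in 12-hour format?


Hour: 12
12 → 12 PM (noon)

12:49 PM


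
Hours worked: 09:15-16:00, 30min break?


6h 15m (375 minutes)

Total time = (16×60+0) - (9×60+15)
= 960 - 555 = 405 min
Minus break: 405 - 30 = 375 min
= 6h 15m


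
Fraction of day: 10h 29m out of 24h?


Total minutes: 10×60 + 29 = 629
Day = 24×60 = 1440 minutes
Fraction = 629/1440 ≈ 0.4368
As a percentage: 629/1440 × 100 ≈ 43.68%

0.4368 (43.68%)


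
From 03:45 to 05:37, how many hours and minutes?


1h 52m

End time in minutes: 5×60 + 37 = 337
Start time in minutes: 3×60 + 45 = 225
Difference = 337 - 225 = 112 minutes
= 1 hours 52 minutes


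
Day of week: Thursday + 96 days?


Tuesday

Start: Thursday (index 3)
(3 + 96) mod 7
= 99 mod 7
= 1
Index 1 → Tuesday


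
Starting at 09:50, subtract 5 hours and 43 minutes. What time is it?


Start: 590 minutes from midnight
Subtract: 343 minutes
Remaining: 590 - 343 = 247
Hours: 4, Minutes: 7

04:07


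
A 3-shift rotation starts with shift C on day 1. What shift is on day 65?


Shifts: A, B, C
Start: C (index 2)
Day 65: (2 + 65 - 1) mod 3
= 66 mod 3
= 0
Index 0 → shift A

Shift A


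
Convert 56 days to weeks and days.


8 weeks 0 days

Weeks: 56 ÷ 7 = 8 remainder 0


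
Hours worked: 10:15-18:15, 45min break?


Total time = (18×60+15) - (10×60+15)
= 1095 - 615 = 480 min
Minus break: 480 - 45 = 435 min
= 7h 15m

7h 15m (435 minutes)


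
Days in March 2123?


31 days

Month: March (month 3)
March has 31 days


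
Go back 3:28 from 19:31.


16:03

Start: 1171 minutes from midnight
Subtract: 208 minutes
Remaining: 1171 - 208 = 963
Hours: 16, Minutes: 3


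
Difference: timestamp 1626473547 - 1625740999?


Difference = 1626473547 - 1625740999 = 732548 seconds
In hours: 732548 / 3600 ≈ 203.5
In days: 732548 / 86400 ≈ 8.48

732548 seconds (203.5 hours / 8.48 days)


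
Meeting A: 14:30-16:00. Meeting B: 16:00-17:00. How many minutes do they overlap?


Meeting A: 870-960 (in minutes from midnight)
Meeting B: 960-1020
Overlap start = max(870, 960) = 960
Overlap end = min(960, 1020) = 960
Overlap = max(0, 960 - 960) = 0 min

0 minutes


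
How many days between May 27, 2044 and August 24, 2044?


From May 27, 2044 to August 24, 2044
Rest of May 2044: 31 - 27 = 4
Full months: June 30, July 31
Days into August 2044: 24
Total = 4 + 30 + 31 + 24 = 89 days

89 days


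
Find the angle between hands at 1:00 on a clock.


Hour hand = 1×30 + 0×0.5 = 30.0°
Minute hand = 0×6 = 0°
Difference = |30.0 - 0| = 30.0°

30.0°


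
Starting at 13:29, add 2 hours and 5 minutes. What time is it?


15:34

Start: 809 minutes from midnight
Add: 125 minutes
Total: 934 minutes
Hours: 934 ÷ 60 = 15 remainder 34


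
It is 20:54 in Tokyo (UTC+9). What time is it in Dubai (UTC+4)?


15:54

Time difference = UTC+4 - UTC+9 = -5 hours
New hour = (20 -5) mod 24
= 15 mod 24 = 15
Minutes unchanged → 15:54


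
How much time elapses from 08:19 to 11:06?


2h 47m

End time in minutes: 11×60 + 6 = 666
Start time in minutes: 8×60 + 19 = 499
Difference = 666 - 499 = 167 minutes
= 2 hours 47 minutes


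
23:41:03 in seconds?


Hours: 23 × 3600 = 82800
Minutes: 41 × 60 = 2460
Seconds: 3
Total = 82800 + 2460 + 3 = 85263

85263 seconds


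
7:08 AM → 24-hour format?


Input: 7:08 AM
AM hour stays: 7

07:08


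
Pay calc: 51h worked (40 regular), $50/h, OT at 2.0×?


Regular: 40h × $50 = $2000.00
Overtime: 51 - 40 = 11h
OT pay: 11h × $50 × 2.0 = $1100.00
Total = $2000.00 + $1100.00 = $3100.00

$3100.00


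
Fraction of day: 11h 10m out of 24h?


0.4653 (46.53%)

Total minutes: 11×60 + 10 = 670
Day = 24×60 = 1440 minutes
Fraction = 670/1440 ≈ 0.4653
As a percentage: 670/1440 × 100 ≈ 46.53%


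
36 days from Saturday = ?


Sunday

Start: Saturday (index 5)
(5 + 36) mod 7
= 41 mod 7
= 6
Index 6 → Sunday


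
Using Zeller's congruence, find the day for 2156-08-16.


Monday

Zeller's congruence:
q=16, m=8, k=56, j=21
h = (16 + ⌊13×9/5⌋ + 56 + ⌊56/4⌋ + ⌊21/4⌋ - 2×21) mod 7
= (16 + 23 + 56 + 14 + 5 - 42) mod 7
= 72 mod 7 = 2
h=2 → Monday


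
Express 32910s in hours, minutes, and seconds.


9h 8m 30s

Hours: 32910 ÷ 3600 = 9 remainder 510
Minutes: 510 ÷ 60 = 8 remainder 30
Seconds: 30


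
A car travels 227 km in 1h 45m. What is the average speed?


129.7 km/h

Distance: 227 km
Time: 1h 45m = 105 min = 105/60 = 7/4 hours
Speed = 227 ÷ (7/4) = 227 × 4 / 7 = 908/7 ≈ 129.7 km/h


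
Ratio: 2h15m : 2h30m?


9:10 (0.90)

Duration 1: 135 minutes
Duration 2: 150 minutes
Ratio = 135:150
GCD = 15
Simplified = 9:10
As a decimal: 9/10 = 0.90


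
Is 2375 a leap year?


No

Rules: divisible by 4 AND (not by 100 OR by 400)
2375 ÷ 4 = 593 remainder 3 → not divisible by 4
Not divisible by 4 → not a leap year


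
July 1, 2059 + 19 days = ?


July 20, 2059

Start: July 1, 2059
Add 19 days
July 1 + 19 = July 20, 2059


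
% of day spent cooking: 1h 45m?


Time: 105 minutes
Day: 1440 minutes
Percentage = (105/1440) × 100 ≈ 7.3%

7.3%


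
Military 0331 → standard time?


Hour: 3
3 < 12 → AM

3:31 AM


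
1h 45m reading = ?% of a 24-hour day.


Time: 105 minutes
Day: 1440 minutes
Percentage = (105/1440) × 100 ≈ 7.3%

7.3%


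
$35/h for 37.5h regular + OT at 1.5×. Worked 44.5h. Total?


$1680.00

Regular: 37.5h × $35 = $1312.50
Overtime: 44.5 - 37.5 = 7.0h
OT pay: 7.0h × $35 × 1.5 = $367.50
Total = $1312.50 + $367.50 = $1680.00


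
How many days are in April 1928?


30 days

Month: April (month 4)
April has 30 days


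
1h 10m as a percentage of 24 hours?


Total minutes: 1×60 + 10 = 70
Day = 24×60 = 1440 minutes
Fraction = 70/1440 ≈ 0.0486
As a percentage: 70/1440 × 100 ≈ 4.86%

0.0486 (4.86%)


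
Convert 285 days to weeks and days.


40 weeks 5 days

Weeks: 285 ÷ 7 = 40 remainder 5


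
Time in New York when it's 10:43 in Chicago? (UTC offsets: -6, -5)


11:43

Time difference = UTC-5 - UTC-6 = +1 hours
New hour = (10 + 1) mod 24
= 11 mod 24 = 11
Minutes unchanged → 11:43


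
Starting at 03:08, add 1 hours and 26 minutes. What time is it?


Start: 188 minutes from midnight
Add: 86 minutes
Total: 274 minutes
Hours: 274 ÷ 60 = 4 remainder 34

04:34


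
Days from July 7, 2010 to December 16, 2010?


From July 7, 2010 to December 16, 2010
Rest of July 2010: 31 - 7 = 24
Full months: August 31, September 30, October 31, November 30
Days into December 2010: 16
Total = 24 + 31 + 30 + 31 + 30 + 16 = 162 days

162 days


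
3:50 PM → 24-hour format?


Input: 3:50 PM
PM: 3 + 12 = 15

15:50


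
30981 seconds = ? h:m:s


Hours: 30981 ÷ 3600 = 8 remainder 2181
Minutes: 2181 ÷ 60 = 36 remainder 21
Seconds: 21

8h 36m 21s


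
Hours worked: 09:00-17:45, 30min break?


Total time = (17×60+45) - (9×60+0)
= 1065 - 540 = 525 min
Minus break: 525 - 30 = 495 min
= 8h 15m

8h 15m (495 minutes)


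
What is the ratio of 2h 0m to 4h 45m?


8:19 (0.42)

Duration 1: 120 minutes
Duration 2: 285 minutes
Ratio = 120:285
GCD = 15
Simplified = 8:19
As a decimal: 8/19 ≈ 0.42


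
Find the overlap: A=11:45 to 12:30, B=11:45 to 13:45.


Meeting A: 705-750 (in minutes from midnight)
Meeting B: 705-825
Overlap start = max(705, 705) = 705
Overlap end = min(750, 825) = 750
Overlap = max(0, 750 - 705) = 45 min

45 minutes


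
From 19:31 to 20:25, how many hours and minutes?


End time in minutes: 20×60 + 25 = 1225
Start time in minutes: 19×60 + 31 = 1171
Difference = 1225 - 1171 = 54 minutes
= 0 hours 54 minutes

0h 54m


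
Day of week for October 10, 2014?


Zeller's congruence:
q=10, m=10, k=14, j=20
h = (10 + ⌊13×11/5⌋ + 14 + ⌊14/4⌋ + ⌊20/4⌋ - 2×20) mod 7
= (10 + 28 + 14 + 3 + 5 - 40) mod 7
= 20 mod 7 = 6
h=6 → Friday

Friday


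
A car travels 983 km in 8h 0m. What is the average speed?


122.9 km/h

Distance: 983 km
Time: 8 hours
Speed = 983 / 8 ≈ 122.9 km/h


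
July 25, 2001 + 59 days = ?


September 22, 2001

Start: July 25, 2001
Add 59 days
July 25 → August 1: 31 - 25 + 1 = 7 days (59 - 7 = 52 left)
August 1 → September 1: 31 - 1 + 1 = 31 days (52 - 31 = 21 left)
September 1 + 21 = September 22, 2001


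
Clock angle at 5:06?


Hour hand = 5×30 + 6×0.5 = 153.0°
Minute hand = 6×6 = 36°
Difference = |153.0 - 36| = 117.0°

117.0°


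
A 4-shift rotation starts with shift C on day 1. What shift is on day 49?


Shift C

Shifts: A, B, C, D
Start: C (index 2)
Day 49: (2 + 49 - 1) mod 4
= 50 mod 4
= 2
Index 2 → shift C


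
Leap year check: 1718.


Rules: divisible by 4 AND (not by 100 OR by 400)
1718 ÷ 4 = 429 remainder 2 → not divisible by 4
Not divisible by 4 → not a leap year

No


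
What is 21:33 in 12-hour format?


Hour: 21
21 - 12 = 9 → PM

9:33 PM


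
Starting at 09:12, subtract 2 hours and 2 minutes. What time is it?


07:10

Start: 552 minutes from midnight
Subtract: 122 minutes
Remaining: 552 - 122 = 430
Hours: 7, Minutes: 10


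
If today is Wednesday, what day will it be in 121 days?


Start: Wednesday (index 2)
(2 + 121) mod 7
= 123 mod 7
= 4
Index 4 → Friday

Friday


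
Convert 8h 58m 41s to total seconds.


Hours: 8 × 3600 = 28800
Minutes: 58 × 60 = 3480
Seconds: 41
Total = 28800 + 3480 + 41 = 32321

32321 seconds


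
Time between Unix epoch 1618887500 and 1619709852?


Difference = 1619709852 - 1618887500 = 822352 seconds
In hours: 822352 / 3600 ≈ 228.4
In days: 822352 / 86400 ≈ 9.52

822352 seconds (228.4 hours / 9.52 days)
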